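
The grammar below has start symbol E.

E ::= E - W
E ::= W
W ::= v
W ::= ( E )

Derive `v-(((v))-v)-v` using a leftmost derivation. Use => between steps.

E=>E-W=>E-W-W=>W-W-W=>v-W-W=>v-(E)-W=>v-(E-W)-W=>v-(W-W)-W=>v-((E)-W)-W=>v-((W)-W)-W=>v-(((E))-W)-W=>v-(((W))-W)-W=>v-(((v))-W)-W=>v-(((v))-v)-W=>v-(((v))-v)-v

E => E-W   [E ::= E - W]
E-W => E-W-W   [E ::= E - W]
E-W-W => W-W-W   [E ::= W]
W-W-W => v-W-W   [W ::= v]
v-W-W => v-(E)-W   [W ::= ( E )]
v-(E)-W => v-(E-W)-W   [E ::= E - W]
v-(E-W)-W => v-(W-W)-W   [E ::= W]
v-(W-W)-W => v-((E)-W)-W   [W ::= ( E )]
v-((E)-W)-W => v-((W)-W)-W   [E ::= W]
v-((W)-W)-W => v-(((E))-W)-W   [W ::= ( E )]
v-(((E))-W)-W => v-(((W))-W)-W   [E ::= W]
v-(((W))-W)-W => v-(((v))-W)-W   [W ::= v]
v-(((v))-W)-W => v-(((v))-v)-W   [W ::= v]
v-(((v))-v)-W => v-(((v))-v)-v   [W ::= v]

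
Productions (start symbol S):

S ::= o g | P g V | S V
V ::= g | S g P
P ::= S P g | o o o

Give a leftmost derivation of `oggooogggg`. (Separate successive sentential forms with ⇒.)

S ⇒ SV ⇒ PgVV ⇒ SPggVV ⇒ SVPggVV ⇒ ogVPggVV ⇒ oggPggVV ⇒ oggoooggVV ⇒ oggooogggV ⇒ oggooogggg

S ⇒ SV   [S ::= S V]
SV ⇒ PgVV   [S ::= P g V]
PgVV ⇒ SPggVV   [P ::= S P g]
SPggVV ⇒ SVPggVV   [S ::= S V]
SVPggVV ⇒ ogVPggVV   [S ::= o g]
ogVPggVV ⇒ oggPggVV   [V ::= g]
oggPggVV ⇒ oggoooggVV   [P ::= o o o]
oggoooggVV ⇒ oggooogggV   [V ::= g]
oggooogggV ⇒ oggooogggg   [V ::= g]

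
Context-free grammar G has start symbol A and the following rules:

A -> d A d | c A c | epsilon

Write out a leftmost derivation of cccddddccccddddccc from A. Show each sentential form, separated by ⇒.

A ⇒ cAc   [A -> c A c]
cAc ⇒ ccAcc   [A -> c A c]
ccAcc ⇒ cccAccc   [A -> c A c]
cccAccc ⇒ cccdAdccc   [A -> d A d]
cccdAdccc ⇒ cccddAddccc   [A -> d A d]
cccddAddccc ⇒ cccdddAdddccc   [A -> d A d]
cccdddAdddccc ⇒ cccddddAddddccc   [A -> d A d]
cccddddAddddccc ⇒ cccddddcAcddddccc   [A -> c A c]
cccddddcAcddddccc ⇒ cccddddccAccddddccc   [A -> c A c]
cccddddccAccddddccc ⇒ cccddddccccddddccc   [A -> epsilon]

A⇒cAc⇒ccAcc⇒cccAccc⇒cccdAdccc⇒cccddAddccc⇒cccdddAdddccc⇒cccddddAddddccc⇒cccddddcAcddddccc⇒cccddddccAccddddccc⇒cccddddccccddddccc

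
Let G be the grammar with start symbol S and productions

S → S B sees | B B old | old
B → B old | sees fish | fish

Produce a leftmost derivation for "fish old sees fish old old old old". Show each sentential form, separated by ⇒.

S ⇒ B B old ⇒ B old B old ⇒ fish old B old ⇒ fish old B old old ⇒ fish old B old old old ⇒ fish old B old old old old ⇒ fish old sees fish old old old old

S ⇒ B B old   [S → B B old]
B B old ⇒ B old B old   [B → B old]
B old B old ⇒ fish old B old   [B → fish]
fish old B old ⇒ fish old B old old   [B → B old]
fish old B old old ⇒ fish old B old old old   [B → B old]
fish old B old old old ⇒ fish old B old old old old   [B → B old]
fish old B old old old old ⇒ fish old sees fish old old old old   [B → sees fish]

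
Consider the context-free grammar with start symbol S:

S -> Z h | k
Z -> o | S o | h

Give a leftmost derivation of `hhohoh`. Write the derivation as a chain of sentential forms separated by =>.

S => Zh   [S -> Z h]
Zh => Soh   [Z -> S o]
Soh => Zhoh   [S -> Z h]
Zhoh => Sohoh   [Z -> S o]
Sohoh => Zhohoh   [S -> Z h]
Zhohoh => hhohoh   [Z -> h]

S => Zh => Soh => Zhoh => Sohoh => Zhohoh => hhohoh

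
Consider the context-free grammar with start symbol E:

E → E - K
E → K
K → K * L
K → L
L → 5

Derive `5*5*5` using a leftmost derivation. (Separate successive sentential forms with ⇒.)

E ⇒ K ⇒ K*L ⇒ K*L*L ⇒ L*L*L ⇒ 5*L*L ⇒ 5*5*L ⇒ 5*5*5

E ⇒ K   [E → K]
K ⇒ K*L   [K → K * L]
K*L ⇒ K*L*L   [K → K * L]
K*L*L ⇒ L*L*L   [K → L]
L*L*L ⇒ 5*L*L   [L → 5]
5*L*L ⇒ 5*5*L   [L → 5]
5*5*L ⇒ 5*5*5   [L → 5]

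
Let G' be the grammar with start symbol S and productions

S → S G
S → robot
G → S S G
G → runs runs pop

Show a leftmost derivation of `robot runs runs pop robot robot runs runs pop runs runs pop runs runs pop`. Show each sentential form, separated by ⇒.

S ⇒ S G ⇒ S G G ⇒ S G G G ⇒ S G G G G ⇒ robot G G G G ⇒ robot runs runs pop G G G ⇒ robot runs runs pop S S G G G ⇒ robot runs runs pop robot S G G G ⇒ robot runs runs pop robot robot G G G ⇒ robot runs runs pop robot robot runs runs pop G G ⇒ robot runs runs pop robot robot runs runs pop runs runs pop G ⇒ robot runs runs pop robot robot runs runs pop runs runs pop runs runs pop

S ⇒ S G   [S → S G]
S G ⇒ S G G   [S → S G]
S G G ⇒ S G G G   [S → S G]
S G G G ⇒ S G G G G   [S → S G]
S G G G G ⇒ robot G G G G   [S → robot]
robot G G G G ⇒ robot runs runs pop G G G   [G → runs runs pop]
robot runs runs pop G G G ⇒ robot runs runs pop S S G G G   [G → S S G]
robot runs runs pop S S G G G ⇒ robot runs runs pop robot S G G G   [S → robot]
robot runs runs pop robot S G G G ⇒ robot runs runs pop robot robot G G G   [S → robot]
robot runs runs pop robot robot G G G ⇒ robot runs runs pop robot robot runs runs pop G G   [G → runs runs pop]
robot runs runs pop robot robot runs runs pop G G ⇒ robot runs runs pop robot robot runs runs pop runs runs pop G   [G → runs runs pop]
robot runs runs pop robot robot runs runs pop runs runs pop G ⇒ robot runs runs pop robot robot runs runs pop runs runs pop runs runs pop   [G → runs runs pop]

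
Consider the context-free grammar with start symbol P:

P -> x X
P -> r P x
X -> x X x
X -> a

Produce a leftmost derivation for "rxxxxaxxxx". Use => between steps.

P => rPx   [P -> r P x]
rPx => rxXx   [P -> x X]
rxXx => rxxXxx   [X -> x X x]
rxxXxx => rxxxXxxx   [X -> x X x]
rxxxXxxx => rxxxxXxxxx   [X -> x X x]
rxxxxXxxxx => rxxxxaxxxx   [X -> a]

P => rPx => rxXx => rxxXxx => rxxxXxxx => rxxxxXxxxx => rxxxxaxxxx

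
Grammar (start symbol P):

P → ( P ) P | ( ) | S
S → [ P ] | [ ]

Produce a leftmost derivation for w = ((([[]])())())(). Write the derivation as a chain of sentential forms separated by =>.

P => (P)P   [P → ( P ) P]
(P)P => ((P)P)P   [P → ( P ) P]
((P)P)P => (((P)P)P)P   [P → ( P ) P]
(((P)P)P)P => (((S)P)P)P   [P → S]
(((S)P)P)P => ((([P])P)P)P   [S → [ P ]]
((([P])P)P)P => ((([S])P)P)P   [P → S]
((([S])P)P)P => ((([[]])P)P)P   [S → [ ]]
((([[]])P)P)P => ((([[]])())P)P   [P → ( )]
((([[]])())P)P => ((([[]])())())P   [P → ( )]
((([[]])())())P => ((([[]])())())()   [P → ( )]

P => (P)P => ((P)P)P => (((P)P)P)P => (((S)P)P)P => ((([P])P)P)P => ((([S])P)P)P => ((([[]])P)P)P => ((([[]])())P)P => ((([[]])())())P => ((([[]])())())()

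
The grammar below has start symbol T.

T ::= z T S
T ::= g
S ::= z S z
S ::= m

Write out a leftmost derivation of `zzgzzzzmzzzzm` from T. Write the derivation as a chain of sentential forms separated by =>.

T=>zTS=>zzTSS=>zzgSS=>zzgzSzS=>zzgzzSzzS=>zzgzzzSzzzS=>zzgzzzzSzzzzS=>zzgzzzzmzzzzS=>zzgzzzzmzzzzm

T => zTS   [T ::= z T S]
zTS => zzTSS   [T ::= z T S]
zzTSS => zzgSS   [T ::= g]
zzgSS => zzgzSzS   [S ::= z S z]
zzgzSzS => zzgzzSzzS   [S ::= z S z]
zzgzzSzzS => zzgzzzSzzzS   [S ::= z S z]
zzgzzzSzzzS => zzgzzzzSzzzzS   [S ::= z S z]
zzgzzzzSzzzzS => zzgzzzzmzzzzS   [S ::= m]
zzgzzzzmzzzzS => zzgzzzzmzzzzm   [S ::= m]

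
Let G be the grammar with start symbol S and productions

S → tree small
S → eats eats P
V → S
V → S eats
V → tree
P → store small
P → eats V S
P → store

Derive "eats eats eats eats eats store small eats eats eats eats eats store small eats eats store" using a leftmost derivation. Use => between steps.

S => eats eats P => eats eats eats V S => eats eats eats S S => eats eats eats eats eats P S => eats eats eats eats eats store small S => eats eats eats eats eats store small eats eats P => eats eats eats eats eats store small eats eats eats V S => eats eats eats eats eats store small eats eats eats S S => eats eats eats eats eats store small eats eats eats eats eats P S => eats eats eats eats eats store small eats eats eats eats eats store small S => eats eats eats eats eats store small eats eats eats eats eats store small eats eats P => eats eats eats eats eats store small eats eats eats eats eats store small eats eats store

S => eats eats P   [S → eats eats P]
eats eats P => eats eats eats V S   [P → eats V S]
eats eats eats V S => eats eats eats S S   [V → S]
eats eats eats S S => eats eats eats eats eats P S   [S → eats eats P]
eats eats eats eats eats P S => eats eats eats eats eats store small S   [P → store small]
eats eats eats eats eats store small S => eats eats eats eats eats store small eats eats P   [S → eats eats P]
eats eats eats eats eats store small eats eats P => eats eats eats eats eats store small eats eats eats V S   [P → eats V S]
eats eats eats eats eats store small eats eats eats V S => eats eats eats eats eats store small eats eats eats S S   [V → S]
eats eats eats eats eats store small eats eats eats S S => eats eats eats eats eats store small eats eats eats eats eats P S   [S → eats eats P]
eats eats eats eats eats store small eats eats eats eats eats P S => eats eats eats eats eats store small eats eats eats eats eats store small S   [P → store small]
eats eats eats eats eats store small eats eats eats eats eats store small S => eats eats eats eats eats store small eats eats eats eats eats store small eats eats P   [S → eats eats P]
eats eats eats eats eats store small eats eats eats eats eats store small eats eats P => eats eats eats eats eats store small eats eats eats eats eats store small eats eats store   [P → store]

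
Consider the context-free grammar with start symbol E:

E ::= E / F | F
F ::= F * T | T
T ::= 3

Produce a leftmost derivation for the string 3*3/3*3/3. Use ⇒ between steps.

E ⇒ E/F ⇒ E/F/F ⇒ F/F/F ⇒ F*T/F/F ⇒ T*T/F/F ⇒ 3*T/F/F ⇒ 3*3/F/F ⇒ 3*3/F*T/F ⇒ 3*3/T*T/F ⇒ 3*3/3*T/F ⇒ 3*3/3*3/F ⇒ 3*3/3*3/T ⇒ 3*3/3*3/3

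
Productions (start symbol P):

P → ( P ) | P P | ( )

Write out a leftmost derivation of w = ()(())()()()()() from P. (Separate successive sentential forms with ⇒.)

P⇒PP⇒PPP⇒()PP⇒()PPP⇒()PPPP⇒()PPPPP⇒()PPPPPP⇒()(P)PPPPP⇒()(())PPPPP⇒()(())()PPPP⇒()(())()()PPP⇒()(())()()()PP⇒()(())()()()()P⇒()(())()()()()()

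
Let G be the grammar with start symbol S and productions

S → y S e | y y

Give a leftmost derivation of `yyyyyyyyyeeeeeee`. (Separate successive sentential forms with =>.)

S => ySe => yySee => yyySeee => yyyySeeee => yyyyySeeeee => yyyyyySeeeeee => yyyyyyySeeeeeee => yyyyyyyyyeeeeeee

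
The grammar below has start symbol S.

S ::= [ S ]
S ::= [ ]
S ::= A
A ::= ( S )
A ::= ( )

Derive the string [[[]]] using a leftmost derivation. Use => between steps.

S => [S] => [[S]] => [[[]]]

S => [S]   [S ::= [ S ]]
[S] => [[S]]   [S ::= [ S ]]
[[S]] => [[[]]]   [S ::= [ ]]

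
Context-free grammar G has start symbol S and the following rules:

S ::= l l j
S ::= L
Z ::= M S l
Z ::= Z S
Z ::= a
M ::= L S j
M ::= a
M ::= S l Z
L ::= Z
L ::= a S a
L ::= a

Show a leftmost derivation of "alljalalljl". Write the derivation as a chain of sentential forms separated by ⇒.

S ⇒ L   [S ::= L]
L ⇒ Z   [L ::= Z]
Z ⇒ MSl   [Z ::= M S l]
MSl ⇒ SlZSl   [M ::= S l Z]
SlZSl ⇒ LlZSl   [S ::= L]
LlZSl ⇒ aSalZSl   [L ::= a S a]
aSalZSl ⇒ alljalZSl   [S ::= l l j]
alljalZSl ⇒ alljalaSl   [Z ::= a]
alljalaSl ⇒ alljalalljl   [S ::= l l j]

S ⇒ L ⇒ Z ⇒ MSl ⇒ SlZSl ⇒ LlZSl ⇒ aSalZSl ⇒ alljalZSl ⇒ alljalaSl ⇒ alljalalljl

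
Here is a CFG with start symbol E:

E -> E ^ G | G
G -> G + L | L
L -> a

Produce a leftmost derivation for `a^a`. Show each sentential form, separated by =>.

E => E^G => G^G => L^G => a^G => a^L => a^a

E => E^G   [E -> E ^ G]
E^G => G^G   [E -> G]
G^G => L^G   [G -> L]
L^G => a^G   [L -> a]
a^G => a^L   [G -> L]
a^L => a^a   [L -> a]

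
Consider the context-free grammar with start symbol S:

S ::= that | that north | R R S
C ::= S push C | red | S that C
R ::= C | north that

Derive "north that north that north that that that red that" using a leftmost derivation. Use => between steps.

S => R R S   [S ::= R R S]
R R S => north that R S   [R ::= north that]
north that R S => north that C S   [R ::= C]
north that C S => north that S that C S   [C ::= S that C]
north that S that C S => north that R R S that C S   [S ::= R R S]
north that R R S that C S => north that north that R S that C S   [R ::= north that]
north that north that R S that C S => north that north that north that S that C S   [R ::= north that]
north that north that north that S that C S => north that north that north that that that C S   [S ::= that]
north that north that north that that that C S => north that north that north that that that red S   [C ::= red]
north that north that north that that that red S => north that north that north that that that red that   [S ::= that]

S => R R S => north that R S => north that C S => north that S that C S => north that R R S that C S => north that north that R S that C S => north that north that north that S that C S => north that north that north that that that C S => north that north that north that that that red S => north that north that north that that that red that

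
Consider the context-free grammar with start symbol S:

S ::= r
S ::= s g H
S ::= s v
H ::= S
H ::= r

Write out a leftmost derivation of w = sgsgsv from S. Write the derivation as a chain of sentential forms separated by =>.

S=>sgH=>sgS=>sgsgH=>sgsgS=>sgsgsv

S => sgH   [S ::= s g H]
sgH => sgS   [H ::= S]
sgS => sgsgH   [S ::= s g H]
sgsgH => sgsgS   [H ::= S]
sgsgS => sgsgsv   [S ::= s v]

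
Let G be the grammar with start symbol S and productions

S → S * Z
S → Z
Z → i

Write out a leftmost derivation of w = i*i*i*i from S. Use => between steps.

S => S*Z   [S → S * Z]
S*Z => S*Z*Z   [S → S * Z]
S*Z*Z => S*Z*Z*Z   [S → S * Z]
S*Z*Z*Z => Z*Z*Z*Z   [S → Z]
Z*Z*Z*Z => i*Z*Z*Z   [Z → i]
i*Z*Z*Z => i*i*Z*Z   [Z → i]
i*i*Z*Z => i*i*i*Z   [Z → i]
i*i*i*Z => i*i*i*i   [Z → i]

S => S*Z => S*Z*Z => S*Z*Z*Z => Z*Z*Z*Z => i*Z*Z*Z => i*i*Z*Z => i*i*i*Z => i*i*i*i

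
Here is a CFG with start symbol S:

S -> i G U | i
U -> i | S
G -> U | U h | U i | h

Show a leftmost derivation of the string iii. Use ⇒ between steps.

S ⇒ iGU   [S -> i G U]
iGU ⇒ iUU   [G -> U]
iUU ⇒ iiU   [U -> i]
iiU ⇒ iii   [U -> i]

S ⇒ iGU ⇒ iUU ⇒ iiU ⇒ iii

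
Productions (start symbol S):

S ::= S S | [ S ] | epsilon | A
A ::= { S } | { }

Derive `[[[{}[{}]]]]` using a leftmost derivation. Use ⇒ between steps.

S ⇒ [S]   [S ::= [ S ]]
[S] ⇒ [[S]]   [S ::= [ S ]]
[[S]] ⇒ [[[S]]]   [S ::= [ S ]]
[[[S]]] ⇒ [[[SS]]]   [S ::= S S]
[[[SS]]] ⇒ [[[AS]]]   [S ::= A]
[[[AS]]] ⇒ [[[{S}S]]]   [A ::= { S }]
[[[{S}S]]] ⇒ [[[{}S]]]   [S ::= epsilon]
[[[{}S]]] ⇒ [[[{}[S]]]]   [S ::= [ S ]]
[[[{}[S]]]] ⇒ [[[{}[A]]]]   [S ::= A]
[[[{}[A]]]] ⇒ [[[{}[{}]]]]   [A ::= { }]

S ⇒ [S] ⇒ [[S]] ⇒ [[[S]]] ⇒ [[[SS]]] ⇒ [[[AS]]] ⇒ [[[{S}S]]] ⇒ [[[{}S]]] ⇒ [[[{}[S]]]] ⇒ [[[{}[A]]]] ⇒ [[[{}[{}]]]]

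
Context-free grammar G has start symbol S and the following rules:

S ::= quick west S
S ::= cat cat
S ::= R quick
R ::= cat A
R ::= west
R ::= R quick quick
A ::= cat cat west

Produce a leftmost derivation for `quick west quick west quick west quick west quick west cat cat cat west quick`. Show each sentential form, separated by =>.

S => quick west S   [S ::= quick west S]
quick west S => quick west quick west S   [S ::= quick west S]
quick west quick west S => quick west quick west quick west S   [S ::= quick west S]
quick west quick west quick west S => quick west quick west quick west quick west S   [S ::= quick west S]
quick west quick west quick west quick west S => quick west quick west quick west quick west quick west S   [S ::= quick west S]
quick west quick west quick west quick west quick west S => quick west quick west quick west quick west quick west R quick   [S ::= R quick]
quick west quick west quick west quick west quick west R quick => quick west quick west quick west quick west quick west cat A quick   [R ::= cat A]
quick west quick west quick west quick west quick west cat A quick => quick west quick west quick west quick west quick west cat cat cat west quick   [A ::= cat cat west]

S => quick west S => quick west quick west S => quick west quick west quick west S => quick west quick west quick west quick west S => quick west quick west quick west quick west quick west S => quick west quick west quick west quick west quick west R quick => quick west quick west quick west quick west quick west cat A quick => quick west quick west quick west quick west quick west cat cat cat west quick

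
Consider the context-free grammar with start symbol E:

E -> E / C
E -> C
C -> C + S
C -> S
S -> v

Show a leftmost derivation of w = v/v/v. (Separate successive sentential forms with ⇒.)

E ⇒ E/C ⇒ E/C/C ⇒ C/C/C ⇒ S/C/C ⇒ v/C/C ⇒ v/S/C ⇒ v/v/C ⇒ v/v/S ⇒ v/v/v

E ⇒ E/C   [E -> E / C]
E/C ⇒ E/C/C   [E -> E / C]
E/C/C ⇒ C/C/C   [E -> C]
C/C/C ⇒ S/C/C   [C -> S]
S/C/C ⇒ v/C/C   [S -> v]
v/C/C ⇒ v/S/C   [C -> S]
v/S/C ⇒ v/v/C   [S -> v]
v/v/C ⇒ v/v/S   [C -> S]
v/v/S ⇒ v/v/v   [S -> v]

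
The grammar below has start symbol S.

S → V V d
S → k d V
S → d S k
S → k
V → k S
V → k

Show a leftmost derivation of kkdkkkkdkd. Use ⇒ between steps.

S⇒VVd⇒kSVd⇒kkdVVd⇒kkdkSVd⇒kkdkVVdVd⇒kkdkkVdVd⇒kkdkkkSdVd⇒kkdkkkkdVd⇒kkdkkkkdkd

S ⇒ VVd   [S → V V d]
VVd ⇒ kSVd   [V → k S]
kSVd ⇒ kkdVVd   [S → k d V]
kkdVVd ⇒ kkdkSVd   [V → k S]
kkdkSVd ⇒ kkdkVVdVd   [S → V V d]
kkdkVVdVd ⇒ kkdkkVdVd   [V → k]
kkdkkVdVd ⇒ kkdkkkSdVd   [V → k S]
kkdkkkSdVd ⇒ kkdkkkkdVd   [S → k]
kkdkkkkdVd ⇒ kkdkkkkdkd   [V → k]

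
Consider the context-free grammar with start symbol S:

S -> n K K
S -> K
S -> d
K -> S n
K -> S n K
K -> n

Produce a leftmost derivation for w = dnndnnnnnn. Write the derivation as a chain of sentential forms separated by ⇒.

S ⇒ K   [S -> K]
K ⇒ SnK   [K -> S n K]
SnK ⇒ KnK   [S -> K]
KnK ⇒ SnKnK   [K -> S n K]
SnKnK ⇒ dnKnK   [S -> d]
dnKnK ⇒ dnSnKnK   [K -> S n K]
dnSnKnK ⇒ dnnKKnKnK   [S -> n K K]
dnnKKnKnK ⇒ dnnSnKnKnK   [K -> S n]
dnnSnKnKnK ⇒ dnndnKnKnK   [S -> d]
dnndnKnKnK ⇒ dnndnnnKnK   [K -> n]
dnndnnnKnK ⇒ dnndnnnnnK   [K -> n]
dnndnnnnnK ⇒ dnndnnnnnn   [K -> n]

S⇒K⇒SnK⇒KnK⇒SnKnK⇒dnKnK⇒dnSnKnK⇒dnnKKnKnK⇒dnnSnKnKnK⇒dnndnKnKnK⇒dnndnnnKnK⇒dnndnnnnnK⇒dnndnnnnnn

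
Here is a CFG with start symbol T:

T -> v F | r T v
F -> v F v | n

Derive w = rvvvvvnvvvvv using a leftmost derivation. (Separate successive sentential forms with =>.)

T => rTv => rvFv => rvvFvv => rvvvFvvv => rvvvvFvvvv => rvvvvvFvvvvv => rvvvvvnvvvvv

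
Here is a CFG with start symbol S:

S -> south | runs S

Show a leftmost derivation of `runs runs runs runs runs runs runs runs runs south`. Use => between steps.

S => runs S => runs runs S => runs runs runs S => runs runs runs runs S => runs runs runs runs runs S => runs runs runs runs runs runs S => runs runs runs runs runs runs runs S => runs runs runs runs runs runs runs runs S => runs runs runs runs runs runs runs runs runs S => runs runs runs runs runs runs runs runs runs south

S => runs S   [S -> runs S]
runs S => runs runs S   [S -> runs S]
runs runs S => runs runs runs S   [S -> runs S]
runs runs runs S => runs runs runs runs S   [S -> runs S]
runs runs runs runs S => runs runs runs runs runs S   [S -> runs S]
runs runs runs runs runs S => runs runs runs runs runs runs S   [S -> runs S]
runs runs runs runs runs runs S => runs runs runs runs runs runs runs S   [S -> runs S]
runs runs runs runs runs runs runs S => runs runs runs runs runs runs runs runs S   [S -> runs S]
runs runs runs runs runs runs runs runs S => runs runs runs runs runs runs runs runs runs S   [S -> runs S]
runs runs runs runs runs runs runs runs runs S => runs runs runs runs runs runs runs runs runs south   [S -> south]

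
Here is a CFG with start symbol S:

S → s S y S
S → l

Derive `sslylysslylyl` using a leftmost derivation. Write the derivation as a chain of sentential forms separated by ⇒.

S ⇒ sSyS   [S → s S y S]
sSyS ⇒ ssSySyS   [S → s S y S]
ssSySyS ⇒ sslySyS   [S → l]
sslySyS ⇒ sslylyS   [S → l]
sslylyS ⇒ sslylysSyS   [S → s S y S]
sslylysSyS ⇒ sslylyssSySyS   [S → s S y S]
sslylyssSySyS ⇒ sslylysslySyS   [S → l]
sslylysslySyS ⇒ sslylysslylyS   [S → l]
sslylysslylyS ⇒ sslylysslylyl   [S → l]

S⇒sSyS⇒ssSySyS⇒sslySyS⇒sslylyS⇒sslylysSyS⇒sslylyssSySyS⇒sslylysslySyS⇒sslylysslylyS⇒sslylysslylyl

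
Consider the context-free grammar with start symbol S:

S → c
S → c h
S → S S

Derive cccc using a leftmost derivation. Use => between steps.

S => SS   [S → S S]
SS => SSS   [S → S S]
SSS => cSS   [S → c]
cSS => cSSS   [S → S S]
cSSS => ccSS   [S → c]
ccSS => cccS   [S → c]
cccS => cccc   [S → c]

S => SS => SSS => cSS => cSSS => ccSS => cccS => cccc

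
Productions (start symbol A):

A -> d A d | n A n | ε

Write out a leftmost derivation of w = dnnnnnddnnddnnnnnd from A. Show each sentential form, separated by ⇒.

A ⇒ dAd ⇒ dnAnd ⇒ dnnAnnd ⇒ dnnnAnnnd ⇒ dnnnnAnnnnd ⇒ dnnnnnAnnnnnd ⇒ dnnnnndAdnnnnnd ⇒ dnnnnnddAddnnnnnd ⇒ dnnnnnddnAnddnnnnnd ⇒ dnnnnnddnnddnnnnnd

A ⇒ dAd   [A -> d A d]
dAd ⇒ dnAnd   [A -> n A n]
dnAnd ⇒ dnnAnnd   [A -> n A n]
dnnAnnd ⇒ dnnnAnnnd   [A -> n A n]
dnnnAnnnd ⇒ dnnnnAnnnnd   [A -> n A n]
dnnnnAnnnnd ⇒ dnnnnnAnnnnnd   [A -> n A n]
dnnnnnAnnnnnd ⇒ dnnnnndAdnnnnnd   [A -> d A d]
dnnnnndAdnnnnnd ⇒ dnnnnnddAddnnnnnd   [A -> d A d]
dnnnnnddAddnnnnnd ⇒ dnnnnnddnAnddnnnnnd   [A -> n A n]
dnnnnnddnAnddnnnnnd ⇒ dnnnnnddnnddnnnnnd   [A -> ε]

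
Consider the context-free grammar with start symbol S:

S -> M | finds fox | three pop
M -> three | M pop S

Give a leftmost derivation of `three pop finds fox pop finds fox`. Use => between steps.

S => M => M pop S => M pop S pop S => three pop S pop S => three pop finds fox pop S => three pop finds fox pop finds fox

S => M   [S -> M]
M => M pop S   [M -> M pop S]
M pop S => M pop S pop S   [M -> M pop S]
M pop S pop S => three pop S pop S   [M -> three]
three pop S pop S => three pop finds fox pop S   [S -> finds fox]
three pop finds fox pop S => three pop finds fox pop finds fox   [S -> finds fox]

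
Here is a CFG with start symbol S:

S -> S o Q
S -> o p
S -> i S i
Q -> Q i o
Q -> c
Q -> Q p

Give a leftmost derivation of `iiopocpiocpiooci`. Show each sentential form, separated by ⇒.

S ⇒ iSi ⇒ iSoQi ⇒ iSoQoQi ⇒ iiSioQoQi ⇒ iiSoQioQoQi ⇒ iiopoQioQoQi ⇒ iiopoQpioQoQi ⇒ iiopocpioQoQi ⇒ iiopocpioQiooQi ⇒ iiopocpioQpiooQi ⇒ iiopocpiocpiooQi ⇒ iiopocpiocpiooci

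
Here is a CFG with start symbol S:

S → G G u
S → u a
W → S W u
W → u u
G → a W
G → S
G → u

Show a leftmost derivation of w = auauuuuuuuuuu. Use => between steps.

S => GGu => aWGu => aSWuGu => aGGuWuGu => aSGuWuGu => aGGuGuWuGu => auGuGuWuGu => auaWuGuWuGu => auauuuGuWuGu => auauuuuuWuGu => auauuuuuuuuGu => auauuuuuuuuuu

S => GGu   [S → G G u]
GGu => aWGu   [G → a W]
aWGu => aSWuGu   [W → S W u]
aSWuGu => aGGuWuGu   [S → G G u]
aGGuWuGu => aSGuWuGu   [G → S]
aSGuWuGu => aGGuGuWuGu   [S → G G u]
aGGuGuWuGu => auGuGuWuGu   [G → u]
auGuGuWuGu => auaWuGuWuGu   [G → a W]
auaWuGuWuGu => auauuuGuWuGu   [W → u u]
auauuuGuWuGu => auauuuuuWuGu   [G → u]
auauuuuuWuGu => auauuuuuuuuGu   [W → u u]
auauuuuuuuuGu => auauuuuuuuuuu   [G → u]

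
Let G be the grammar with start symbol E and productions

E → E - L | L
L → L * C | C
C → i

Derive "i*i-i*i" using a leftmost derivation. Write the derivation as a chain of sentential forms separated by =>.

E => E-L => L-L => L*C-L => C*C-L => i*C-L => i*i-L => i*i-L*C => i*i-C*C => i*i-i*C => i*i-i*i

E => E-L   [E → E - L]
E-L => L-L   [E → L]
L-L => L*C-L   [L → L * C]
L*C-L => C*C-L   [L → C]
C*C-L => i*C-L   [C → i]
i*C-L => i*i-L   [C → i]
i*i-L => i*i-L*C   [L → L * C]
i*i-L*C => i*i-C*C   [L → C]
i*i-C*C => i*i-i*C   [C → i]
i*i-i*C => i*i-i*i   [C → i]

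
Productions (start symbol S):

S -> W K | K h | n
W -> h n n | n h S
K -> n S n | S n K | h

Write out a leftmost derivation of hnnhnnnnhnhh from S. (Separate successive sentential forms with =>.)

S => Kh => SnKh => KhnKh => SnKhnKh => WKnKhnKh => hnnKnKhnKh => hnnhnKhnKh => hnnhnnSnhnKh => hnnhnnnnhnKh => hnnhnnnnhnhh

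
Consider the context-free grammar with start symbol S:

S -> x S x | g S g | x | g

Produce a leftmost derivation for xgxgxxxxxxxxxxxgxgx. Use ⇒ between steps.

S ⇒ xSx ⇒ xgSgx ⇒ xgxSxgx ⇒ xgxgSgxgx ⇒ xgxgxSxgxgx ⇒ xgxgxxSxxgxgx ⇒ xgxgxxxSxxxgxgx ⇒ xgxgxxxxSxxxxgxgx ⇒ xgxgxxxxxSxxxxxgxgx ⇒ xgxgxxxxxxxxxxxgxgx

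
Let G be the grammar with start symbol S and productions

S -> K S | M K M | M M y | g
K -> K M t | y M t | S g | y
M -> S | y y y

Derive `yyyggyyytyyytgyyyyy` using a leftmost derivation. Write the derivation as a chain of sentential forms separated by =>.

S => MMy   [S -> M M y]
MMy => yyyMy   [M -> y y y]
yyyMy => yyySy   [M -> S]
yyySy => yyyMMyy   [S -> M M y]
yyyMMyy => yyySMyy   [M -> S]
yyySMyy => yyyKSMyy   [S -> K S]
yyyKSMyy => yyyKMtSMyy   [K -> K M t]
yyyKMtSMyy => yyyKMtMtSMyy   [K -> K M t]
yyyKMtMtSMyy => yyySgMtMtSMyy   [K -> S g]
yyySgMtMtSMyy => yyyggMtMtSMyy   [S -> g]
yyyggMtMtSMyy => yyyggyyytMtSMyy   [M -> y y y]
yyyggyyytMtSMyy => yyyggyyytyyytSMyy   [M -> y y y]
yyyggyyytyyytSMyy => yyyggyyytyyytgMyy   [S -> g]
yyyggyyytyyytgMyy => yyyggyyytyyytgyyyyy   [M -> y y y]

S => MMy => yyyMy => yyySy => yyyMMyy => yyySMyy => yyyKSMyy => yyyKMtSMyy => yyyKMtMtSMyy => yyySgMtMtSMyy => yyyggMtMtSMyy => yyyggyyytMtSMyy => yyyggyyytyyytSMyy => yyyggyyytyyytgMyy => yyyggyyytyyytgyyyyy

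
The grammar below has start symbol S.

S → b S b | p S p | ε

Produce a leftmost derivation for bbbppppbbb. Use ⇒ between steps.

S ⇒ bSb ⇒ bbSbb ⇒ bbbSbbb ⇒ bbbpSpbbb ⇒ bbbppSppbbb ⇒ bbbppppbbb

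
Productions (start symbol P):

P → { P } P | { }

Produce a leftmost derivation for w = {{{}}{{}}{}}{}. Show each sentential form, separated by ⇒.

P⇒{P}P⇒{{P}P}P⇒{{{}}P}P⇒{{{}}{P}P}P⇒{{{}}{{}}P}P⇒{{{}}{{}}{}}P⇒{{{}}{{}}{}}{}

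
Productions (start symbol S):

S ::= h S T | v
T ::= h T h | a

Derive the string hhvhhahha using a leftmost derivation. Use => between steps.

S=>hST=>hhSTT=>hhvTT=>hhvhThT=>hhvhhThhT=>hhvhhahhT=>hhvhhahha

S => hST   [S ::= h S T]
hST => hhSTT   [S ::= h S T]
hhSTT => hhvTT   [S ::= v]
hhvTT => hhvhThT   [T ::= h T h]
hhvhThT => hhvhhThhT   [T ::= h T h]
hhvhhThhT => hhvhhahhT   [T ::= a]
hhvhhahhT => hhvhhahha   [T ::= a]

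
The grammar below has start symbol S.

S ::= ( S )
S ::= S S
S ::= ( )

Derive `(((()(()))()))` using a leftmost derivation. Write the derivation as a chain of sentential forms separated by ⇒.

S ⇒ (S) ⇒ ((S)) ⇒ ((SS)) ⇒ (((S)S)) ⇒ (((SS)S)) ⇒ (((()S)S)) ⇒ (((()(S))S)) ⇒ (((()(()))S)) ⇒ (((()(()))()))

S ⇒ (S)   [S ::= ( S )]
(S) ⇒ ((S))   [S ::= ( S )]
((S)) ⇒ ((SS))   [S ::= S S]
((SS)) ⇒ (((S)S))   [S ::= ( S )]
(((S)S)) ⇒ (((SS)S))   [S ::= S S]
(((SS)S)) ⇒ (((()S)S))   [S ::= ( )]
(((()S)S)) ⇒ (((()(S))S))   [S ::= ( S )]
(((()(S))S)) ⇒ (((()(()))S))   [S ::= ( )]
(((()(()))S)) ⇒ (((()(()))()))   [S ::= ( )]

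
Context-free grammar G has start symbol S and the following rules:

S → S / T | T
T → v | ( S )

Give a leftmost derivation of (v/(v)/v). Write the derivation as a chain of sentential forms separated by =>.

S => T   [S → T]
T => (S)   [T → ( S )]
(S) => (S/T)   [S → S / T]
(S/T) => (S/T/T)   [S → S / T]
(S/T/T) => (T/T/T)   [S → T]
(T/T/T) => (v/T/T)   [T → v]
(v/T/T) => (v/(S)/T)   [T → ( S )]
(v/(S)/T) => (v/(T)/T)   [S → T]
(v/(T)/T) => (v/(v)/T)   [T → v]
(v/(v)/T) => (v/(v)/v)   [T → v]

S=>T=>(S)=>(S/T)=>(S/T/T)=>(T/T/T)=>(v/T/T)=>(v/(S)/T)=>(v/(T)/T)=>(v/(v)/T)=>(v/(v)/v)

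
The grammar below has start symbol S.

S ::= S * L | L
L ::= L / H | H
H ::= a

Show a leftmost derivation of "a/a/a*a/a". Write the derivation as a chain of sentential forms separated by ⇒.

S⇒S*L⇒L*L⇒L/H*L⇒L/H/H*L⇒H/H/H*L⇒a/H/H*L⇒a/a/H*L⇒a/a/a*L⇒a/a/a*L/H⇒a/a/a*H/H⇒a/a/a*a/H⇒a/a/a*a/a

S ⇒ S*L   [S ::= S * L]
S*L ⇒ L*L   [S ::= L]
L*L ⇒ L/H*L   [L ::= L / H]
L/H*L ⇒ L/H/H*L   [L ::= L / H]
L/H/H*L ⇒ H/H/H*L   [L ::= H]
H/H/H*L ⇒ a/H/H*L   [H ::= a]
a/H/H*L ⇒ a/a/H*L   [H ::= a]
a/a/H*L ⇒ a/a/a*L   [H ::= a]
a/a/a*L ⇒ a/a/a*L/H   [L ::= L / H]
a/a/a*L/H ⇒ a/a/a*H/H   [L ::= H]
a/a/a*H/H ⇒ a/a/a*a/H   [H ::= a]
a/a/a*a/H ⇒ a/a/a*a/a   [H ::= a]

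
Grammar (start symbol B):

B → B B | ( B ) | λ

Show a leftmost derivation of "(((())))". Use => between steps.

B=>BB=>BBB=>(B)BB=>((B))BB=>(((B)))BB=>((((B))))BB=>(((())))BB=>(((())))B=>(((())))

B => BB   [B → B B]
BB => BBB   [B → B B]
BBB => (B)BB   [B → ( B )]
(B)BB => ((B))BB   [B → ( B )]
((B))BB => (((B)))BB   [B → ( B )]
(((B)))BB => ((((B))))BB   [B → ( B )]
((((B))))BB => (((())))BB   [B → λ]
(((())))BB => (((())))B   [B → λ]
(((())))B => (((())))   [B → λ]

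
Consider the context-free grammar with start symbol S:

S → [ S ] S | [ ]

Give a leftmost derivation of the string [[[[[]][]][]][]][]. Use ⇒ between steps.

S ⇒ [S]S ⇒ [[S]S]S ⇒ [[[S]S]S]S ⇒ [[[[S]S]S]S]S ⇒ [[[[[]]S]S]S]S ⇒ [[[[[]][]]S]S]S ⇒ [[[[[]][]][]]S]S ⇒ [[[[[]][]][]][]]S ⇒ [[[[[]][]][]][]][]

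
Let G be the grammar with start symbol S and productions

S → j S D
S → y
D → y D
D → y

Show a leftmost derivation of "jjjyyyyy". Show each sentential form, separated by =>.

S=>jSD=>jjSDD=>jjjSDDD=>jjjyDDD=>jjjyyDDD=>jjjyyyDD=>jjjyyyyD=>jjjyyyyy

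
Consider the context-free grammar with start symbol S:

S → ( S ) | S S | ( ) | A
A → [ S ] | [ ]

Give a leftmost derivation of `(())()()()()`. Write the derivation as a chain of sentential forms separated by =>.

S => SS => SSS => SSSS => SSSSS => (S)SSSS => (())SSSS => (())()SSS => (())()()SS => (())()()()S => (())()()()()

S => SS   [S → S S]
SS => SSS   [S → S S]
SSS => SSSS   [S → S S]
SSSS => SSSSS   [S → S S]
SSSSS => (S)SSSS   [S → ( S )]
(S)SSSS => (())SSSS   [S → ( )]
(())SSSS => (())()SSS   [S → ( )]
(())()SSS => (())()()SS   [S → ( )]
(())()()SS => (())()()()S   [S → ( )]
(())()()()S => (())()()()()   [S → ( )]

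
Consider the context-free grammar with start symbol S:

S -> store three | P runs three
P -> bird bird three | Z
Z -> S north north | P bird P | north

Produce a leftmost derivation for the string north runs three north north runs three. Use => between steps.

S => P runs three   [S -> P runs three]
P runs three => Z runs three   [P -> Z]
Z runs three => S north north runs three   [Z -> S north north]
S north north runs three => P runs three north north runs three   [S -> P runs three]
P runs three north north runs three => Z runs three north north runs three   [P -> Z]
Z runs three north north runs three => north runs three north north runs three   [Z -> north]

S => P runs three => Z runs three => S north north runs three => P runs three north north runs three => Z runs three north north runs three => north runs three north north runs three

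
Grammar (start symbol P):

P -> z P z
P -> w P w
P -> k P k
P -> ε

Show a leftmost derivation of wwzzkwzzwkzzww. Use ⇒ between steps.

P ⇒ wPw   [P -> w P w]
wPw ⇒ wwPww   [P -> w P w]
wwPww ⇒ wwzPzww   [P -> z P z]
wwzPzww ⇒ wwzzPzzww   [P -> z P z]
wwzzPzzww ⇒ wwzzkPkzzww   [P -> k P k]
wwzzkPkzzww ⇒ wwzzkwPwkzzww   [P -> w P w]
wwzzkwPwkzzww ⇒ wwzzkwzPzwkzzww   [P -> z P z]
wwzzkwzPzwkzzww ⇒ wwzzkwzzwkzzww   [P -> ε]

P ⇒ wPw ⇒ wwPww ⇒ wwzPzww ⇒ wwzzPzzww ⇒ wwzzkPkzzww ⇒ wwzzkwPwkzzww ⇒ wwzzkwzPzwkzzww ⇒ wwzzkwzzwkzzww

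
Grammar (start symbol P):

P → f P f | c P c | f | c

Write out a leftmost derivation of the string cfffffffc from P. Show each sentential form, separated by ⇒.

P ⇒ cPc   [P → c P c]
cPc ⇒ cfPfc   [P → f P f]
cfPfc ⇒ cffPffc   [P → f P f]
cffPffc ⇒ cfffPfffc   [P → f P f]
cfffPfffc ⇒ cfffffffc   [P → f]

P ⇒ cPc ⇒ cfPfc ⇒ cffPffc ⇒ cfffPfffc ⇒ cfffffffc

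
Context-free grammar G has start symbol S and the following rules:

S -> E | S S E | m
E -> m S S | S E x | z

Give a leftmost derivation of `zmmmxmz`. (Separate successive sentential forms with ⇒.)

S ⇒ SSE   [S -> S S E]
SSE ⇒ ESE   [S -> E]
ESE ⇒ SExSE   [E -> S E x]
SExSE ⇒ EExSE   [S -> E]
EExSE ⇒ zExSE   [E -> z]
zExSE ⇒ zmSSxSE   [E -> m S S]
zmSSxSE ⇒ zmmSxSE   [S -> m]
zmmSxSE ⇒ zmmmxSE   [S -> m]
zmmmxSE ⇒ zmmmxmE   [S -> m]
zmmmxmE ⇒ zmmmxmz   [E -> z]

S ⇒ SSE ⇒ ESE ⇒ SExSE ⇒ EExSE ⇒ zExSE ⇒ zmSSxSE ⇒ zmmSxSE ⇒ zmmmxSE ⇒ zmmmxmE ⇒ zmmmxmz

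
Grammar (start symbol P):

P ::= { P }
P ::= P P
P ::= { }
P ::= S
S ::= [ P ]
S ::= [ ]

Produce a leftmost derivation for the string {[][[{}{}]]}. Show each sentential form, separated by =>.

P => {P}   [P ::= { P }]
{P} => {PP}   [P ::= P P]
{PP} => {SP}   [P ::= S]
{SP} => {[]P}   [S ::= [ ]]
{[]P} => {[]S}   [P ::= S]
{[]S} => {[][P]}   [S ::= [ P ]]
{[][P]} => {[][S]}   [P ::= S]
{[][S]} => {[][[P]]}   [S ::= [ P ]]
{[][[P]]} => {[][[PP]]}   [P ::= P P]
{[][[PP]]} => {[][[{}P]]}   [P ::= { }]
{[][[{}P]]} => {[][[{}{}]]}   [P ::= { }]

P => {P} => {PP} => {SP} => {[]P} => {[]S} => {[][P]} => {[][S]} => {[][[P]]} => {[][[PP]]} => {[][[{}P]]} => {[][[{}{}]]}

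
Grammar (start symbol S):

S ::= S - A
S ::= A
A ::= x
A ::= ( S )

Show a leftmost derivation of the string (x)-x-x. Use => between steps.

S => S-A   [S ::= S - A]
S-A => S-A-A   [S ::= S - A]
S-A-A => A-A-A   [S ::= A]
A-A-A => (S)-A-A   [A ::= ( S )]
(S)-A-A => (A)-A-A   [S ::= A]
(A)-A-A => (x)-A-A   [A ::= x]
(x)-A-A => (x)-x-A   [A ::= x]
(x)-x-A => (x)-x-x   [A ::= x]

S=>S-A=>S-A-A=>A-A-A=>(S)-A-A=>(A)-A-A=>(x)-A-A=>(x)-x-A=>(x)-x-x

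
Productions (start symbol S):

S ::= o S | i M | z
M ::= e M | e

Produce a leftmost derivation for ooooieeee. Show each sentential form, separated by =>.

S=>oS=>ooS=>oooS=>ooooS=>ooooiM=>ooooieM=>ooooieeM=>ooooieeeM=>ooooieeee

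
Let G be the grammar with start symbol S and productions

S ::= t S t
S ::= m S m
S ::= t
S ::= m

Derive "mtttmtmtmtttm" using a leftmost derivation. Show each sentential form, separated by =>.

S => mSm => mtStm => mttSttm => mtttStttm => mtttmSmtttm => mtttmtStmtttm => mtttmtmtmtttm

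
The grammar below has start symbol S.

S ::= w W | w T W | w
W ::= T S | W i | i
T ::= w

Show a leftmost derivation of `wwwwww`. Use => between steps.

S => wW   [S ::= w W]
wW => wTS   [W ::= T S]
wTS => wwS   [T ::= w]
wwS => wwwTW   [S ::= w T W]
wwwTW => wwwwW   [T ::= w]
wwwwW => wwwwTS   [W ::= T S]
wwwwTS => wwwwwS   [T ::= w]
wwwwwS => wwwwww   [S ::= w]

S => wW => wTS => wwS => wwwTW => wwwwW => wwwwTS => wwwwwS => wwwwww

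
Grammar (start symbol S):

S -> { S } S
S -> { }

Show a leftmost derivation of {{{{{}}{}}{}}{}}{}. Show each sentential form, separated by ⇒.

S ⇒ {S}S   [S -> { S } S]
{S}S ⇒ {{S}S}S   [S -> { S } S]
{{S}S}S ⇒ {{{S}S}S}S   [S -> { S } S]
{{{S}S}S}S ⇒ {{{{S}S}S}S}S   [S -> { S } S]
{{{{S}S}S}S}S ⇒ {{{{{}}S}S}S}S   [S -> { }]
{{{{{}}S}S}S}S ⇒ {{{{{}}{}}S}S}S   [S -> { }]
{{{{{}}{}}S}S}S ⇒ {{{{{}}{}}{}}S}S   [S -> { }]
{{{{{}}{}}{}}S}S ⇒ {{{{{}}{}}{}}{}}S   [S -> { }]
{{{{{}}{}}{}}{}}S ⇒ {{{{{}}{}}{}}{}}{}   [S -> { }]

S ⇒ {S}S ⇒ {{S}S}S ⇒ {{{S}S}S}S ⇒ {{{{S}S}S}S}S ⇒ {{{{{}}S}S}S}S ⇒ {{{{{}}{}}S}S}S ⇒ {{{{{}}{}}{}}S}S ⇒ {{{{{}}{}}{}}{}}S ⇒ {{{{{}}{}}{}}{}}{}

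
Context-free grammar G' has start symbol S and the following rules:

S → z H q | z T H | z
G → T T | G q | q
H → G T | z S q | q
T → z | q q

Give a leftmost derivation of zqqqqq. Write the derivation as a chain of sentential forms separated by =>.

S=>zHq=>zGTq=>zGqTq=>zqqTq=>zqqqqq

S => zHq   [S → z H q]
zHq => zGTq   [H → G T]
zGTq => zGqTq   [G → G q]
zGqTq => zqqTq   [G → q]
zqqTq => zqqqqq   [T → q q]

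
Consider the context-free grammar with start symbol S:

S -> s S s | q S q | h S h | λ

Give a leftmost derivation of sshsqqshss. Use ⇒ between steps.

S ⇒ sSs ⇒ ssSss ⇒ sshShss ⇒ sshsSshss ⇒ sshsqSqshss ⇒ sshsqqshss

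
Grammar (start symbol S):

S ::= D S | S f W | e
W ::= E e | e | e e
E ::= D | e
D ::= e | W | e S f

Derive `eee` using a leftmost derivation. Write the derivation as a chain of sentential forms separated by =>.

S => DS   [S ::= D S]
DS => WS   [D ::= W]
WS => EeS   [W ::= E e]
EeS => eeS   [E ::= e]
eeS => eee   [S ::= e]

S => DS => WS => EeS => eeS => eee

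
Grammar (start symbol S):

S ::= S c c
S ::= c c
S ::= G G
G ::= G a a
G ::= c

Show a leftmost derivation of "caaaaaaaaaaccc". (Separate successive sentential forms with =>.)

S => Scc   [S ::= S c c]
Scc => GGcc   [S ::= G G]
GGcc => GaaGcc   [G ::= G a a]
GaaGcc => GaaaaGcc   [G ::= G a a]
GaaaaGcc => GaaaaaaGcc   [G ::= G a a]
GaaaaaaGcc => GaaaaaaaaGcc   [G ::= G a a]
GaaaaaaaaGcc => GaaaaaaaaaaGcc   [G ::= G a a]
GaaaaaaaaaaGcc => caaaaaaaaaaGcc   [G ::= c]
caaaaaaaaaaGcc => caaaaaaaaaaccc   [G ::= c]

S => Scc => GGcc => GaaGcc => GaaaaGcc => GaaaaaaGcc => GaaaaaaaaGcc => GaaaaaaaaaaGcc => caaaaaaaaaaGcc => caaaaaaaaaaccc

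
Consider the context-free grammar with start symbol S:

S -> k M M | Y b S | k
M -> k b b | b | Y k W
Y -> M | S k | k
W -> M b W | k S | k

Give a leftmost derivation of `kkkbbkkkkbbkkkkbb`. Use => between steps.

S => kMM => kYkWM => kSkkWM => kkMMkkWM => kkYkWMkkWM => kkMkWMkkWM => kkkbbkWMkkWM => kkkbbkkSMkkWM => kkkbbkkkMkkWM => kkkbbkkkkbbkkWM => kkkbbkkkkbbkkkM => kkkbbkkkkbbkkkkbb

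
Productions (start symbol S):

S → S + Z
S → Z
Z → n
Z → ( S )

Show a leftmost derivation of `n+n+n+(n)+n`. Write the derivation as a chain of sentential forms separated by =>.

S => S+Z => S+Z+Z => S+Z+Z+Z => S+Z+Z+Z+Z => Z+Z+Z+Z+Z => n+Z+Z+Z+Z => n+n+Z+Z+Z => n+n+n+Z+Z => n+n+n+(S)+Z => n+n+n+(Z)+Z => n+n+n+(n)+Z => n+n+n+(n)+n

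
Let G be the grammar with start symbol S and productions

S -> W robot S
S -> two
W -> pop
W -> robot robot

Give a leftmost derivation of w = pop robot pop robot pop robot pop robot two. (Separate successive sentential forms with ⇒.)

S ⇒ W robot S ⇒ pop robot S ⇒ pop robot W robot S ⇒ pop robot pop robot S ⇒ pop robot pop robot W robot S ⇒ pop robot pop robot pop robot S ⇒ pop robot pop robot pop robot W robot S ⇒ pop robot pop robot pop robot pop robot S ⇒ pop robot pop robot pop robot pop robot two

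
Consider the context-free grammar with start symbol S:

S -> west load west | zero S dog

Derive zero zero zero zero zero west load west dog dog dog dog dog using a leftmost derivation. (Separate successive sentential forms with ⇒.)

S ⇒ zero S dog ⇒ zero zero S dog dog ⇒ zero zero zero S dog dog dog ⇒ zero zero zero zero S dog dog dog dog ⇒ zero zero zero zero zero S dog dog dog dog dog ⇒ zero zero zero zero zero west load west dog dog dog dog dog

S ⇒ zero S dog   [S -> zero S dog]
zero S dog ⇒ zero zero S dog dog   [S -> zero S dog]
zero zero S dog dog ⇒ zero zero zero S dog dog dog   [S -> zero S dog]
zero zero zero S dog dog dog ⇒ zero zero zero zero S dog dog dog dog   [S -> zero S dog]
zero zero zero zero S dog dog dog dog ⇒ zero zero zero zero zero S dog dog dog dog dog   [S -> zero S dog]
zero zero zero zero zero S dog dog dog dog dog ⇒ zero zero zero zero zero west load west dog dog dog dog dog   [S -> west load west]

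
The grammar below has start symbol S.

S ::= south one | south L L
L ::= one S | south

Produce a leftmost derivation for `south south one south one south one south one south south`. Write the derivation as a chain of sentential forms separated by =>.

S => south L L => south south L => south south one S => south south one south L L => south south one south one S L => south south one south one south L L L => south south one south one south one S L L => south south one south one south one south one L L => south south one south one south one south one south L => south south one south one south one south one south south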